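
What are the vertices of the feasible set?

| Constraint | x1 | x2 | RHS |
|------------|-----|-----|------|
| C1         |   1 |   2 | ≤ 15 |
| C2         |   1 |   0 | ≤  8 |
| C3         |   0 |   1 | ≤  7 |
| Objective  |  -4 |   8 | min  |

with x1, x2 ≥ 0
Each vertex is the intersection of two constraint boundaries that also satisfies all remaining constraints:
  x1 = 0 and x2 = 0 → (0, 0)
  x1 = 8 and x2 = 0 → (8, 0)
  x1 + 2x2 = 15 and x1 = 8 → (8, 3.5)
  x1 + 2x2 = 15 and x2 = 7 → (1, 7)
  x2 = 7 and x1 = 0 → (0, 7)

Vertices: (0, 0), (8, 0), (8, 3.5), (1, 7), (0, 7)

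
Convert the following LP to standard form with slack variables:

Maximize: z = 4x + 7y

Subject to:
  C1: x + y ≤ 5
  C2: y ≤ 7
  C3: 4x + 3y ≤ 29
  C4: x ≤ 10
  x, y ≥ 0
max z = 4x + 7y

s.t.
  x + y + s1 = 5
  y + s2 = 7
  4x + 3y + s3 = 29
  x + s4 = 10
  x, y, s1, s2, s3, s4 ≥ 0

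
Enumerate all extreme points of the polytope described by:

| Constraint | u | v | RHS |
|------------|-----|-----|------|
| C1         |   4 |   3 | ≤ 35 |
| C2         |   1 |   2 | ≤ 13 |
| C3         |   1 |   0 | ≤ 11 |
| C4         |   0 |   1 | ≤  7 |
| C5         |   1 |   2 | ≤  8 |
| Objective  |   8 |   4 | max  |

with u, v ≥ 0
Each vertex is the intersection of two constraint boundaries that also satisfies all remaining constraints:
  u = 0 and v = 0 → (0, 0)
  u + 2v = 8 and v = 0 → (8, 0)
  u + 2v = 8 and u = 0 → (0, 4)

Vertices: (0, 0), (8, 0), (0, 4)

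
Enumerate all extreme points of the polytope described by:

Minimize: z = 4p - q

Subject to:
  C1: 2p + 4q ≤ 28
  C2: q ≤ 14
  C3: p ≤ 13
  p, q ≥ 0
Each vertex is the intersection of two constraint boundaries that also satisfies all remaining constraints:
  p = 0 and q = 0 → (0, 0)
  p = 13 and q = 0 → (13, 0)
  2p + 4q = 28 and p = 13 → (13, 0.5)
  2p + 4q = 28 and p = 0 → (0, 7)

Vertices: (0, 0), (13, 0), (13, 0.5), (0, 7)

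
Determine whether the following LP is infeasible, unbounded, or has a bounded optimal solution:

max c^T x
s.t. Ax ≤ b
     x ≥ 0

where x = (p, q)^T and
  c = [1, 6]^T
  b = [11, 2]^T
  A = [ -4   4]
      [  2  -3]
Feasible point: (0, 0) satisfies every constraint, so the LP is feasible.
Direction d = (1, 1): for each constraint row a, a·d ≤ 0 —
  (-4)(1) + (4)(1) = 0 ≤ 0
  (2)(1) + (-3)(1) = -1 ≤ 0
and d ≥ 0, so (0, 0) + t·d stays feasible for every t ≥ 0. Along this ray z = p + 6q changes by 7 per unit t, so z → +∞.

Unbounded: there is a feasible ray along which z → +∞.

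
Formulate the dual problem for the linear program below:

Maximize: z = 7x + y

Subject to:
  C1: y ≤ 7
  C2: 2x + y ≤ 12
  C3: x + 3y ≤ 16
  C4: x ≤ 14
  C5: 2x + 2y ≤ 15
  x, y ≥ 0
Minimize: z = 7y1 + 12y2 + 16y3 + 14y4 + 15y5

Subject to:
  C1: -2y2 - y3 - y4 - 2y5 ≤ -7
  C2: -y1 - y2 - 3y3 - 2y5 ≤ -1
  y1, y2, y3, y4, y5 ≥ 0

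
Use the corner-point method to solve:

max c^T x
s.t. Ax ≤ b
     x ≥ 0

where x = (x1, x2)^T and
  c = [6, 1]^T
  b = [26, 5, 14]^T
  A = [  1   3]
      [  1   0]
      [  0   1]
x1 = 5, x2 = 7, z = 37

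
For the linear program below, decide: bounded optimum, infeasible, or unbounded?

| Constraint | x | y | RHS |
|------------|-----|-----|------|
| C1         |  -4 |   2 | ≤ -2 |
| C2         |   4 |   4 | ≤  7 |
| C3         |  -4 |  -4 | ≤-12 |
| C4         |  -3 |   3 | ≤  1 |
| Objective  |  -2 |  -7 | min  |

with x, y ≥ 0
C2 requires 4x + 4y ≤ 7, while C3 (-4x - 4y ≤ -12) is equivalent to 4x + 4y ≥ 12. Together they would need 12 ≤ 4x + 4y ≤ 7, which is impossible since 12 > 7. No point satisfies all constraints.

Infeasible — the constraint set is empty.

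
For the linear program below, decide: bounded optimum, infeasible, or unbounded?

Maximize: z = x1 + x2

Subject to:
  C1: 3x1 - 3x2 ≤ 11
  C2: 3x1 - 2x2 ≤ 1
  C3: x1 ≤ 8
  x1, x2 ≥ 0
Feasible point: (0, 0) satisfies every constraint, so the LP is feasible.
Direction d = (0, 1): for each constraint row a, a·d ≤ 0 —
  (3)(0) + (-3)(1) = -3 ≤ 0
  (3)(0) + (-2)(1) = -2 ≤ 0
  (1)(0) + (0)(1) = 0 ≤ 0
and d ≥ 0, so (0, 0) + t·d stays feasible for every t ≥ 0. Along this ray z = x1 + x2 changes by 1 per unit t, so z → +∞.

Unbounded: there is a feasible ray along which z → +∞.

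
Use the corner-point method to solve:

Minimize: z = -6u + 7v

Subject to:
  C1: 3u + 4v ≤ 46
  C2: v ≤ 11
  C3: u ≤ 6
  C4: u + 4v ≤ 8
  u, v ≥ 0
u = 6, v = 0, z = -36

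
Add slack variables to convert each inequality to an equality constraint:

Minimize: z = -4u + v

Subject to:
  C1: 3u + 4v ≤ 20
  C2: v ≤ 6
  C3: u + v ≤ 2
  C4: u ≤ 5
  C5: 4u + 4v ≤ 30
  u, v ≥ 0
min z = -4u + v

s.t.
  3u + 4v + s1 = 20
  v + s2 = 6
  u + v + s3 = 2
  u + s4 = 5
  4u + 4v + s5 = 30
  u, v, s1, s2, s3, s4, s5 ≥ 0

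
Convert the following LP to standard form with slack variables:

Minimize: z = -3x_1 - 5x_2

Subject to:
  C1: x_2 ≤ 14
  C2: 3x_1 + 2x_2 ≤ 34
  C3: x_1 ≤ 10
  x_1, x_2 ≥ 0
min z = -3x_1 - 5x_2

s.t.
  x_2 + s1 = 14
  3x_1 + 2x_2 + s2 = 34
  x_1 + s3 = 10
  x_1, x_2, s1, s2, s3 ≥ 0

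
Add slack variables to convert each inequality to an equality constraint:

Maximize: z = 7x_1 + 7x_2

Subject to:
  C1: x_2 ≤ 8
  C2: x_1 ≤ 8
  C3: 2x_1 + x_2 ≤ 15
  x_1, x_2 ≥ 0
max z = 7x_1 + 7x_2

s.t.
  x_2 + s1 = 8
  x_1 + s2 = 8
  2x_1 + x_2 + s3 = 15
  x_1, x_2, s1, s2, s3 ≥ 0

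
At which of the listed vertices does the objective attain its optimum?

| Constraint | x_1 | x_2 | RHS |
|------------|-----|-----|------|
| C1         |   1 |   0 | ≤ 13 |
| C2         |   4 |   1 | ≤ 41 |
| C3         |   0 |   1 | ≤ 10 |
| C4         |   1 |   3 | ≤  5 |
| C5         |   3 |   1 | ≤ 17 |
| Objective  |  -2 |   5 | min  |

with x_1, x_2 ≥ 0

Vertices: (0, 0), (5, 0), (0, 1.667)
(5, 0) with z = -10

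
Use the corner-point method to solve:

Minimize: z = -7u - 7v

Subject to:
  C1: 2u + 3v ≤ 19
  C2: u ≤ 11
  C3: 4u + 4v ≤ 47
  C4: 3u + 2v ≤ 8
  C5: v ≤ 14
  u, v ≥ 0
Each vertex is the intersection of two constraint boundaries that also satisfies all remaining constraints:
  u = 0 and v = 0 → (0, 0)
  3u + 2v = 8 and v = 0 → (2.667, 0)
  3u + 2v = 8 and u = 0 → (0, 4)

Evaluating z = -7u - 7v at each vertex:
  (0, 0): z = 0
  (2.667, 0): z = -18.67
  (0, 4): z = -28

The minimum is at (0, 4) with z = -28.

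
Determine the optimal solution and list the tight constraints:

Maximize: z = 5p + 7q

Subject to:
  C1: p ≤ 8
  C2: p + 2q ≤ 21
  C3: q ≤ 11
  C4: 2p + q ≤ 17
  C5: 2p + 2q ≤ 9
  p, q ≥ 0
Optimal: p = 0, q = 4.5
Slack at optimum:
  C1: slack = 8
  C2: slack = 12
  C3: slack = 6.5
  C4: slack = 12.5
  C5: slack = 0 (binding)
  p ≥ 0: p = 0 (binding)
  q ≥ 0: q = 4.5
Binding constraints: C5, p ≥ 0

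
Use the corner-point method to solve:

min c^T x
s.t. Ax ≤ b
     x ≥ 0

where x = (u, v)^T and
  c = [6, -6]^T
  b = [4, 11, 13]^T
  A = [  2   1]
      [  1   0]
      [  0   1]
Each vertex is the intersection of two constraint boundaries that also satisfies all remaining constraints:
  u = 0 and v = 0 → (0, 0)
  2u + v = 4 and v = 0 → (2, 0)
  2u + v = 4 and u = 0 → (0, 4)

Evaluating z = 6u - 6v at each vertex:
  (0, 0): z = 0
  (2, 0): z = 12
  (0, 4): z = -24

The minimum is at (0, 4) with z = -24.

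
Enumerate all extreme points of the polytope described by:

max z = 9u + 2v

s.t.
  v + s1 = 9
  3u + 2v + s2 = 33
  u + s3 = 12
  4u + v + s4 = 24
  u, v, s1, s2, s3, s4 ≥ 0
Each vertex is the intersection of two constraint boundaries that also satisfies all remaining constraints:
  u = 0 and v = 0 → (0, 0)
  4u + v = 24 and v = 0 → (6, 0)
  v = 9 and 4u + v = 24 → (3.75, 9)
  v = 9 and u = 0 → (0, 9)

Vertices: (0, 0), (6, 0), (3.75, 9), (0, 9)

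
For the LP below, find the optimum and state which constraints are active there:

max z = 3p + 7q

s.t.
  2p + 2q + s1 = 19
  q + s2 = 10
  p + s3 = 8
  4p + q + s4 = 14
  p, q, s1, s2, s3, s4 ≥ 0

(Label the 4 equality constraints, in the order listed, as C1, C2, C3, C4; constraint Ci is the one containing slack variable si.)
Optimal: p = 0, q = 9.5
Slack at optimum:
  C1: slack = 0 (binding)
  C2: slack = 0.5
  C3: slack = 8
  C4: slack = 4.5
  p ≥ 0: p = 0 (binding)
  q ≥ 0: q = 9.5
Binding constraints: C1, p ≥ 0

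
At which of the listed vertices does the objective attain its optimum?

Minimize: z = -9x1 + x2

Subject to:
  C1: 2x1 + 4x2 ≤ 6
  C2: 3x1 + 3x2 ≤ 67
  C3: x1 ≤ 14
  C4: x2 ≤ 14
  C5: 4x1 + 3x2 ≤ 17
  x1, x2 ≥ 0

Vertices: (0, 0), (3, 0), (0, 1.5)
Evaluating z = -9x1 + x2 at each vertex:
  (0, 0): z = 0
  (3, 0): z = -27
  (0, 1.5): z = 1.5

The smallest value is z = -27, attained at (3, 0).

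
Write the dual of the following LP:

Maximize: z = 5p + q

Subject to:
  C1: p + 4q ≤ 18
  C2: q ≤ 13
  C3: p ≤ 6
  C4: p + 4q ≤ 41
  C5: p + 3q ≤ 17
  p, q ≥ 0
Minimize: z = 18y1 + 13y2 + 6y3 + 41y4 + 17y5

Subject to:
  C1: -y1 - y3 - y4 - y5 ≤ -5
  C2: -4y1 - y2 - 4y4 - 3y5 ≤ -1
  y1, y2, y3, y4, y5 ≥ 0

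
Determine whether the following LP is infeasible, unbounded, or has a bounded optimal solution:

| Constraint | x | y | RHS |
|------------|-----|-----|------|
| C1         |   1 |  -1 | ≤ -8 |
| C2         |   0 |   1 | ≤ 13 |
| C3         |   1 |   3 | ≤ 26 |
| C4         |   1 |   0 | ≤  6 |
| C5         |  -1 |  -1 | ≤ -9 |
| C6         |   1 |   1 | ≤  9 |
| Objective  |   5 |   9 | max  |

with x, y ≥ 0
The point (0.5, 8.5) satisfies every constraint, so the LP is feasible; the constraints give x ≤ 6 and y ≤ 13, which with x, y ≥ 0 keep the feasible region inside a bounded box. A feasible, bounded LP attains a finite optimum at a vertex.

Evaluating z = 5x + 9y at each vertex:
  (0.5, 8.5): z = 79

Feasible with finite optimum z* = 79 at (0.5, 8.5).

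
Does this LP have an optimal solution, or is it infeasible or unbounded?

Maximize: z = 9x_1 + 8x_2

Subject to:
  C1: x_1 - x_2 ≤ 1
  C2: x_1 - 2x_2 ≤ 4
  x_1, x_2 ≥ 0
Feasible point: (0, 0) satisfies every constraint, so the LP is feasible.
Direction d = (0, 1): for each constraint row a, a·d ≤ 0 —
  (1)(0) + (-1)(1) = -1 ≤ 0
  (1)(0) + (-2)(1) = -2 ≤ 0
and d ≥ 0, so (0, 0) + t·d stays feasible for every t ≥ 0. Along this ray z = 9x_1 + 8x_2 changes by 8 per unit t, so z → +∞.

Unbounded: there is a feasible ray along which z → +∞.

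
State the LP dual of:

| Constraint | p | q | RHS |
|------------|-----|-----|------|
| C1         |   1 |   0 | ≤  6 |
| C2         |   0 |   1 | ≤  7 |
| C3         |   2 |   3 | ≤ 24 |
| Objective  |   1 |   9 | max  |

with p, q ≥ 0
Minimize: z = 6y1 + 7y2 + 24y3

Subject to:
  C1: -y1 - 2y3 ≤ -1
  C2: -y2 - 3y3 ≤ -9
  y1, y2, y3 ≥ 0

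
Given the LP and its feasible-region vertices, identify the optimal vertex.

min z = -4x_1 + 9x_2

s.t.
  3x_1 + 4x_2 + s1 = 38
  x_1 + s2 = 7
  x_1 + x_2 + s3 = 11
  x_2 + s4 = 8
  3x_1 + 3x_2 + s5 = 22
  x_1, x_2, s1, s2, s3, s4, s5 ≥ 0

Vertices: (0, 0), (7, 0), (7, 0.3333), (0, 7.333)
Evaluating z = -4x_1 + 9x_2 at each vertex:
  (0, 0): z = 0
  (7, 0): z = -28
  (7, 0.3333): z = -25
  (0, 7.333): z = 66

The smallest value is z = -28, attained at (7, 0).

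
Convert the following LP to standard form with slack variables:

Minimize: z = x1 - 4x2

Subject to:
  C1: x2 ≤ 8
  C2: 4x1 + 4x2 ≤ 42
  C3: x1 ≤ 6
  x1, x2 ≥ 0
min z = x1 - 4x2

s.t.
  x2 + s1 = 8
  4x1 + 4x2 + s2 = 42
  x1 + s3 = 6
  x1, x2, s1, s2, s3 ≥ 0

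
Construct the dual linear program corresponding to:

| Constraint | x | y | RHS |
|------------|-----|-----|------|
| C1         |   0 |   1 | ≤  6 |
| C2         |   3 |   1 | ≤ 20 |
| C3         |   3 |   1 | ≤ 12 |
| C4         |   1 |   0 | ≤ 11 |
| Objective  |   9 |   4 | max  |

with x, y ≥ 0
Minimize: z = 6y1 + 20y2 + 12y3 + 11y4

Subject to:
  C1: -3y2 - 3y3 - y4 ≤ -9
  C2: -y1 - y2 - y3 ≤ -4
  y1, y2, y3, y4 ≥ 0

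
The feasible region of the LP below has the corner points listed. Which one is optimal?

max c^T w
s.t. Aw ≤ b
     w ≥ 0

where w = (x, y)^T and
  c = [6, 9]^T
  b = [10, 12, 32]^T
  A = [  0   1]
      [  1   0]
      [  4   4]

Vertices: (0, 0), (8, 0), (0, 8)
Evaluating z = 6x + 9y at each vertex:
  (0, 0): z = 0
  (8, 0): z = 48
  (0, 8): z = 72

The largest value is z = 72, attained at (0, 8).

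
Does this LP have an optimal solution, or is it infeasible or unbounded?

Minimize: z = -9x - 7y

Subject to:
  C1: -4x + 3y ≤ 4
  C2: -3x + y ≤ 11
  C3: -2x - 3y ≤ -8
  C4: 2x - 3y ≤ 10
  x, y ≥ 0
Feasible point: (1, 2) satisfies every constraint, so the LP is feasible.
Direction d = (1, 1): for each constraint row a, a·d ≤ 0 —
  (-4)(1) + (3)(1) = -1 ≤ 0
  (-3)(1) + (1)(1) = -2 ≤ 0
  (-2)(1) + (-3)(1) = -5 ≤ 0
  (2)(1) + (-3)(1) = -1 ≤ 0
and d ≥ 0, so (1, 2) + t·d stays feasible for every t ≥ 0. Along this ray z = -9x - 7y changes by -16 per unit t, so z → −∞.

Unbounded — the objective can decrease without bound over the feasible region.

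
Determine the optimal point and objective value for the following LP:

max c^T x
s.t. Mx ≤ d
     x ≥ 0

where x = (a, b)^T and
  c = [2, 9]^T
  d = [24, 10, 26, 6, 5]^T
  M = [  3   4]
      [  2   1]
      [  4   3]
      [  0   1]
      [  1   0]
a = 0, b = 6, z = 54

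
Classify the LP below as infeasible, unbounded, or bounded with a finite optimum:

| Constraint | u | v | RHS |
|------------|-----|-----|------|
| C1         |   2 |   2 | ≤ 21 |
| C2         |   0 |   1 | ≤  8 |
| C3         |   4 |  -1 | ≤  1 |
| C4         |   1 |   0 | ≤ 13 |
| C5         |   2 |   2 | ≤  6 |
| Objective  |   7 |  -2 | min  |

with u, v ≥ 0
The point (0, 3) satisfies every constraint, so the LP is feasible; the constraints give u ≤ 13 and v ≤ 8, which with u, v ≥ 0 keep the feasible region inside a bounded box. A feasible, bounded LP attains a finite optimum at a vertex.

Feasible with finite optimum z* = -6 at (0, 3).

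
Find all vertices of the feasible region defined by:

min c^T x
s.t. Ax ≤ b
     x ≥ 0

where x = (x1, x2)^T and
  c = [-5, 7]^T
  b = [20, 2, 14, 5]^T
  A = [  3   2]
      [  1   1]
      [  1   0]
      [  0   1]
Each vertex is the intersection of two constraint boundaries that also satisfies all remaining constraints:
  x1 = 0 and x2 = 0 → (0, 0)
  x1 + x2 = 2 and x2 = 0 → (2, 0)
  x1 + x2 = 2 and x1 = 0 → (0, 2)

Vertices: (0, 0), (2, 0), (0, 2)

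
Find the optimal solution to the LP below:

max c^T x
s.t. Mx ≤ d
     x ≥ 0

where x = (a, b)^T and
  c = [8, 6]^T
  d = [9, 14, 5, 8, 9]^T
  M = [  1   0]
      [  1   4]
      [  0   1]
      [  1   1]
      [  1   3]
a = 8, b = 0, z = 64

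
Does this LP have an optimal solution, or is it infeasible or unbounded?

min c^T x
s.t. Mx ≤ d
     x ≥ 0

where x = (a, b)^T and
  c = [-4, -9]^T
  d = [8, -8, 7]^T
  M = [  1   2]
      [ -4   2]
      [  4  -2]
One constraint requires 4a - 2b ≤ 7, while the constraint -4a + 2b ≤ -8 is equivalent to 4a - 2b ≥ 8. Together they would need 8 ≤ 4a - 2b ≤ 7, which is impossible since 8 > 7. No point satisfies all constraints.

The feasible region is empty; the LP is infeasible.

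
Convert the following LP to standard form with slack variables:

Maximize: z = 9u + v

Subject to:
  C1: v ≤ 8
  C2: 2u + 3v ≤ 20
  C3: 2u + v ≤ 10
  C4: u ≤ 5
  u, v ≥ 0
max z = 9u + v

s.t.
  v + s1 = 8
  2u + 3v + s2 = 20
  2u + v + s3 = 10
  u + s4 = 5
  u, v, s1, s2, s3, s4 ≥ 0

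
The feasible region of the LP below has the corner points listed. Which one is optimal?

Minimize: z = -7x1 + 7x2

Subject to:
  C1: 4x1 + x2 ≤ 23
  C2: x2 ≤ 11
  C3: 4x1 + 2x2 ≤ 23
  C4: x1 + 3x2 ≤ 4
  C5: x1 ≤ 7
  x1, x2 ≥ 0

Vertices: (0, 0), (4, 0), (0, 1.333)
(4, 0) with z = -28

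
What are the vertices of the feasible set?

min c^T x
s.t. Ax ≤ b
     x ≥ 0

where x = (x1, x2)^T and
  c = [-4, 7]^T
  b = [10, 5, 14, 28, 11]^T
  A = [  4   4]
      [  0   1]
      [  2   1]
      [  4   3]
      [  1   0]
Each vertex is the intersection of two constraint boundaries that also satisfies all remaining constraints:
  x1 = 0 and x2 = 0 → (0, 0)
  4x1 + 4x2 = 10 and x2 = 0 → (2.5, 0)
  4x1 + 4x2 = 10 and x1 = 0 → (0, 2.5)

Vertices: (0, 0), (2.5, 0), (0, 2.5)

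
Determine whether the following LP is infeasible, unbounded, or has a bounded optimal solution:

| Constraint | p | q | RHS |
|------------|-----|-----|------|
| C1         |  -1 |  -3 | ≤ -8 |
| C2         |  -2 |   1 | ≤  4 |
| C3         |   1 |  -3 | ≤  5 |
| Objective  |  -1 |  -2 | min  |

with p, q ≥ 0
Feasible point: (0, 3) satisfies every constraint, so the LP is feasible.
Direction d = (1, 1): for each constraint row a, a·d ≤ 0 —
  (-1)(1) + (-3)(1) = -4 ≤ 0
  (-2)(1) + (1)(1) = -1 ≤ 0
  (1)(1) + (-3)(1) = -2 ≤ 0
and d ≥ 0, so (0, 3) + t·d stays feasible for every t ≥ 0. Along this ray z = -p - 2q changes by -3 per unit t, so z → −∞.

Unbounded: there is a feasible ray along which z → −∞.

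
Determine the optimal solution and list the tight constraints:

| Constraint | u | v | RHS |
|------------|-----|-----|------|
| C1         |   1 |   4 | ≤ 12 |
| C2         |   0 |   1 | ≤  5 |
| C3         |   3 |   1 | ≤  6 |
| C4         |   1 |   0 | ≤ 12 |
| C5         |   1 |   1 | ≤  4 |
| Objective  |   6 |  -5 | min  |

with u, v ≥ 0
Optimal: u = 0, v = 3
Binding: C1, u ≥ 0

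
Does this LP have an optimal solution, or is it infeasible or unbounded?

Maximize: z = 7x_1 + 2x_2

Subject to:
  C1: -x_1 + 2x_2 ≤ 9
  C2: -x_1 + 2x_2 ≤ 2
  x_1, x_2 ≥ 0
Feasible point: (0, 0) satisfies every constraint, so the LP is feasible.
Direction d = (1, 0): for each constraint row a, a·d ≤ 0 —
  (-1)(1) + (2)(0) = -1 ≤ 0
  (-1)(1) + (2)(0) = -1 ≤ 0
and d ≥ 0, so (0, 0) + t·d stays feasible for every t ≥ 0. Along this ray z = 7x_1 + 2x_2 changes by 7 per unit t, so z → +∞.

Unbounded: there is a feasible ray along which z → +∞.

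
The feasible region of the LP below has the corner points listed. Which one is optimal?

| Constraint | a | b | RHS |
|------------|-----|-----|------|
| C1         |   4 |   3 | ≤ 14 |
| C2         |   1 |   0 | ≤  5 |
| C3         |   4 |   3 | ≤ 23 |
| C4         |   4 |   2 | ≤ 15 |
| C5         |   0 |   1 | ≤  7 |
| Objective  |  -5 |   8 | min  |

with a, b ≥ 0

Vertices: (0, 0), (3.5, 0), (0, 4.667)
Evaluating z = -5a + 8b at each vertex:
  (0, 0): z = 0
  (3.5, 0): z = -17.5
  (0, 4.667): z = 37.33

The smallest value is z = -17.5, attained at (3.5, 0).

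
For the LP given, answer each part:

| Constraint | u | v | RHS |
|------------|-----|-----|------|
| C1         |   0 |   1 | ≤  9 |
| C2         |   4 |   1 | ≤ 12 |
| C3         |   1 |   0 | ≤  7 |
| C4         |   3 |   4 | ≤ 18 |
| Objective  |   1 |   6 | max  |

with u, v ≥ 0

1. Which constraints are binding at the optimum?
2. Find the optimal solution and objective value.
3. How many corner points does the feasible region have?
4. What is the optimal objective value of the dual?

1. C4, u ≥ 0
2. u = 0, v = 4.5, z = 27
3. 4
4. 27 (by strong duality, equal to the primal optimum)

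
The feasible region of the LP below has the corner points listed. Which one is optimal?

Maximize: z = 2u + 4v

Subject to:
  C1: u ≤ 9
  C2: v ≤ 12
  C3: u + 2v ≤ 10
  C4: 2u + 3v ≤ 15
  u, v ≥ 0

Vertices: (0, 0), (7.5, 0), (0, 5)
(0, 5) with z = 20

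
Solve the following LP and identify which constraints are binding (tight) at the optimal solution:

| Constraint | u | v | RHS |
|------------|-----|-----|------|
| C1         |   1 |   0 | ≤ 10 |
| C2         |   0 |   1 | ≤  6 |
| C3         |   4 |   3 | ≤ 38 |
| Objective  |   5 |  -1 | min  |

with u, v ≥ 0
Optimal: u = 0, v = 6
Binding: C2, u ≥ 0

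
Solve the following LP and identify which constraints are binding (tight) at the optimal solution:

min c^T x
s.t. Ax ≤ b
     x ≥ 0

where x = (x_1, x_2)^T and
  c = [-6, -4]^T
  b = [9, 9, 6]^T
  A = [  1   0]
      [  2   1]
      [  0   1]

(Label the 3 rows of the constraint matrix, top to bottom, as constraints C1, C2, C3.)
Optimal: x_1 = 1.5, x_2 = 6
Slack at optimum:
  C1: slack = 7.5
  C2: slack = 0 (binding)
  C3: slack = 0 (binding)
  x_1 ≥ 0: x_1 = 1.5
  x_2 ≥ 0: x_2 = 6
Binding constraints: C2, C3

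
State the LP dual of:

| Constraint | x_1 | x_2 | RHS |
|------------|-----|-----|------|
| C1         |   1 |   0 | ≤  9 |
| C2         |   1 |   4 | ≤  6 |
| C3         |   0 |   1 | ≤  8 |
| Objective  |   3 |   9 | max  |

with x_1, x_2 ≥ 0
Minimize: z = 9y1 + 6y2 + 8y3

Subject to:
  C1: -y1 - y2 ≤ -3
  C2: -4y2 - y3 ≤ -9
  y1, y2, y3 ≥ 0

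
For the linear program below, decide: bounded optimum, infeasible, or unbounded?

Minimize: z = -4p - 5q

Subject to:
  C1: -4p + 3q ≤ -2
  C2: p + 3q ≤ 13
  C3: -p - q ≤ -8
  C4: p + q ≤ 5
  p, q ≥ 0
C4 requires p + q ≤ 5, while C3 (-p - q ≤ -8) is equivalent to p + q ≥ 8. Together they would need 8 ≤ p + q ≤ 5, which is impossible since 8 > 5. No point satisfies all constraints.

Infeasible: no point satisfies all constraints simultaneously.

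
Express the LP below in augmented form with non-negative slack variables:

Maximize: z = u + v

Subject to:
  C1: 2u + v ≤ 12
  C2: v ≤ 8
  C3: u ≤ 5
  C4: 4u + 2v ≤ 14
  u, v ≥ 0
max z = u + v

s.t.
  2u + v + s1 = 12
  v + s2 = 8
  u + s3 = 5
  4u + 2v + s4 = 14
  u, v, s1, s2, s3, s4 ≥ 0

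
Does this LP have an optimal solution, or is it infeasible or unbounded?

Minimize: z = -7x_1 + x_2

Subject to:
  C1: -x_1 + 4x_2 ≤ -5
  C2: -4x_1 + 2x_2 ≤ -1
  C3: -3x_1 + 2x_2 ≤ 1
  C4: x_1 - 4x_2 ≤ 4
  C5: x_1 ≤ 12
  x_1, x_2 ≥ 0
C4 requires x_1 - 4x_2 ≤ 4, while C1 (-x_1 + 4x_2 ≤ -5) is equivalent to x_1 - 4x_2 ≥ 5. Together they would need 5 ≤ x_1 - 4x_2 ≤ 4, which is impossible since 5 > 4. No point satisfies all constraints.

Infeasible — the constraint set is empty.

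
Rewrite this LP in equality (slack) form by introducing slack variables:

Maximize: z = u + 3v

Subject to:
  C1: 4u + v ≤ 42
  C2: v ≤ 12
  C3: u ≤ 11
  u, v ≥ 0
max z = u + 3v

s.t.
  4u + v + s1 = 42
  v + s2 = 12
  u + s3 = 11
  u, v, s1, s2, s3 ≥ 0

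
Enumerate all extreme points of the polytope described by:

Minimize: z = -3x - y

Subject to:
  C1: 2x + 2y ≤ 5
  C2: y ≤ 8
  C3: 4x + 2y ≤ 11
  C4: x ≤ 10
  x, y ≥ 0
Each vertex is the intersection of two constraint boundaries that also satisfies all remaining constraints:
  x = 0 and y = 0 → (0, 0)
  2x + 2y = 5 and y = 0 → (2.5, 0)
  2x + 2y = 5 and x = 0 → (0, 2.5)

Vertices: (0, 0), (2.5, 0), (0, 2.5)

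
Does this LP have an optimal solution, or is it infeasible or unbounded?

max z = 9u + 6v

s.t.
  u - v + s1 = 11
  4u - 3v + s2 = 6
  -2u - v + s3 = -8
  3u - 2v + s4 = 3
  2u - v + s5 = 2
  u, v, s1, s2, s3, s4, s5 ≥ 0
Feasible point: (2, 4) satisfies every constraint, so the LP is feasible.
Direction d = (0, 1): for each constraint row a, a·d ≤ 0 —
  (1)(0) + (-1)(1) = -1 ≤ 0
  (4)(0) + (-3)(1) = -3 ≤ 0
  (-2)(0) + (-1)(1) = -1 ≤ 0
  (3)(0) + (-2)(1) = -2 ≤ 0
  (2)(0) + (-1)(1) = -1 ≤ 0
and d ≥ 0, so (2, 4) + t·d stays feasible for every t ≥ 0. Along this ray z = 9u + 6v changes by 6 per unit t, so z → +∞.

Unbounded — the objective can increase without bound over the feasible region.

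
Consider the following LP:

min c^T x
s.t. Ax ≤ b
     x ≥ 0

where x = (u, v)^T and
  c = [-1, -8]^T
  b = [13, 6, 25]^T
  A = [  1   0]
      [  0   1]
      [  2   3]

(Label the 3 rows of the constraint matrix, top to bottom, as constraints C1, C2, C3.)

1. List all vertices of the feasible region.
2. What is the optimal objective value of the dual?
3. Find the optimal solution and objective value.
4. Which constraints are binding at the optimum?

1. (0, 0), (12.5, 0), (3.5, 6), (0, 6)
2. -51.5 (by strong duality, equal to the primal optimum)
3. u = 3.5, v = 6, z = -51.5
4. C2, C3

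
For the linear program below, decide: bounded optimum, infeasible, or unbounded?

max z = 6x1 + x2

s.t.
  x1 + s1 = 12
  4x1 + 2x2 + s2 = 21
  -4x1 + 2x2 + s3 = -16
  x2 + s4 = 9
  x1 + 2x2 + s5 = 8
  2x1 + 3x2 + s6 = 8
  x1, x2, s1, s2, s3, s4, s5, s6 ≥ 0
The point (4, 0) satisfies every constraint, so the LP is feasible; the constraints give x1 ≤ 12 and x2 ≤ 9, which with x1, x2 ≥ 0 keep the feasible region inside a bounded box. A feasible, bounded LP attains a finite optimum at a vertex.

Evaluating z = 6x1 + x2 at each vertex:
  (4, 0): z = 24

Bounded optimum: z* = 24 at (4, 0).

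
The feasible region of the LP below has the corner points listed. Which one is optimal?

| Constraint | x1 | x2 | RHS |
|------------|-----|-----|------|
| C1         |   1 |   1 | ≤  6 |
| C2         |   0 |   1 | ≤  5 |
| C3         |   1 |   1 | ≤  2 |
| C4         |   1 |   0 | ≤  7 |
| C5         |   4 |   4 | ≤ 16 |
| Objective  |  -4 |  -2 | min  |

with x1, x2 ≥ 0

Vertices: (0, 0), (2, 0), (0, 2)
(2, 0) with z = -8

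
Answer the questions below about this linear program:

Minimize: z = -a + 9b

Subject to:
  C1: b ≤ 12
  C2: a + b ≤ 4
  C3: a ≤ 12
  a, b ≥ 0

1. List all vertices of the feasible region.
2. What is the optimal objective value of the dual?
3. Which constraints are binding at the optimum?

1. (0, 0), (4, 0), (0, 4)
2. -4 (by strong duality, equal to the primal optimum)
3. C2, b ≥ 0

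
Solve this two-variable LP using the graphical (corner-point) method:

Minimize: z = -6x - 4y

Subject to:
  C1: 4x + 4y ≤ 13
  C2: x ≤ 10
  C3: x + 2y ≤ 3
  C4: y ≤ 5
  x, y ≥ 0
x = 3, y = 0, z = -18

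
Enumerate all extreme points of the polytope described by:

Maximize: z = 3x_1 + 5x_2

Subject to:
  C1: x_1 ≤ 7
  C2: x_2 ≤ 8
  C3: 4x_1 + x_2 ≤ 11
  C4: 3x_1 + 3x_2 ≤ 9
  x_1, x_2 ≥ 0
Each vertex is the intersection of two constraint boundaries that also satisfies all remaining constraints:
  x_1 = 0 and x_2 = 0 → (0, 0)
  4x_1 + x_2 = 11 and x_2 = 0 → (2.75, 0)
  4x_1 + x_2 = 11 and 3x_1 + 3x_2 = 9 → (2.667, 0.3333)
  3x_1 + 3x_2 = 9 and x_1 = 0 → (0, 3)

Vertices: (0, 0), (2.75, 0), (2.667, 0.3333), (0, 3)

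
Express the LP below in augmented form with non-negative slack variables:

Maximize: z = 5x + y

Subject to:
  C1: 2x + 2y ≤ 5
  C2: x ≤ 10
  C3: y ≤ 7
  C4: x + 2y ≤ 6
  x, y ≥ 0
max z = 5x + y

s.t.
  2x + 2y + s1 = 5
  x + s2 = 10
  y + s3 = 7
  x + 2y + s4 = 6
  x, y, s1, s2, s3, s4 ≥ 0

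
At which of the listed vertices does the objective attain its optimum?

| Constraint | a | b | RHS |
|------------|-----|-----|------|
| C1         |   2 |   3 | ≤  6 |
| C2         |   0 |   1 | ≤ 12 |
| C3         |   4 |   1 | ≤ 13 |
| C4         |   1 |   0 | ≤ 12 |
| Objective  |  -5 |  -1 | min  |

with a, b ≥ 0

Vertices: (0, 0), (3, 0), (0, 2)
Evaluating z = -5a - b at each vertex:
  (0, 0): z = 0
  (3, 0): z = -15
  (0, 2): z = -2

The smallest value is z = -15, attained at (3, 0).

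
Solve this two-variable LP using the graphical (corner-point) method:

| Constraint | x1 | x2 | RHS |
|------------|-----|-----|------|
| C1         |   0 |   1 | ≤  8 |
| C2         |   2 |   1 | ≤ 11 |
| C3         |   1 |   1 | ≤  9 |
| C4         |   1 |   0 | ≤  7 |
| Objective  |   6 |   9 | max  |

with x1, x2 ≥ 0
Each vertex is the intersection of two constraint boundaries that also satisfies all remaining constraints:
  x1 = 0 and x2 = 0 → (0, 0)
  2x1 + x2 = 11 and x2 = 0 → (5.5, 0)
  2x1 + x2 = 11 and x1 + x2 = 9 → (2, 7)
  x2 = 8 and x1 + x2 = 9 → (1, 8)
  x2 = 8 and x1 = 0 → (0, 8)

Evaluating z = 6x1 + 9x2 at each vertex:
  (0, 0): z = 0
  (5.5, 0): z = 33
  (2, 7): z = 75
  (1, 8): z = 78
  (0, 8): z = 72

The maximum is at (1, 8) with z = 78.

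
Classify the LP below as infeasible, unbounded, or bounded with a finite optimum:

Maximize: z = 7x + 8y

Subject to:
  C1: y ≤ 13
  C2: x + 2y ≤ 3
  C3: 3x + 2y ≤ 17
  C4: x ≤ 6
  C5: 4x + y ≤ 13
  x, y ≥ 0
The point (3, 0) satisfies every constraint, so the LP is feasible; the constraints give x ≤ 6 and y ≤ 13, which with x, y ≥ 0 keep the feasible region inside a bounded box. A feasible, bounded LP attains a finite optimum at a vertex.

Evaluating z = 7x + 8y at each vertex:
  (0, 0): z = 0
  (3, 0): z = 21
  (0, 1.5): z = 12

Bounded optimum: z* = 21 at (3, 0).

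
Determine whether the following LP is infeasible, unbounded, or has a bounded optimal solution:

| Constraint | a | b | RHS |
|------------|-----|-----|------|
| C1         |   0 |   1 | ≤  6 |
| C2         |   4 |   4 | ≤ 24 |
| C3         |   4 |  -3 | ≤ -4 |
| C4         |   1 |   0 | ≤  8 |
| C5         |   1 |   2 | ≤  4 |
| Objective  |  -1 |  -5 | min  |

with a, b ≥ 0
The point (0, 2) satisfies every constraint, so the LP is feasible; the constraints give a ≤ 8 and b ≤ 6, which with a, b ≥ 0 keep the feasible region inside a bounded box. A feasible, bounded LP attains a finite optimum at a vertex.

Evaluating z = -a - 5b at each vertex:
  (0, 1.333): z = -6.667
  (0.3636, 1.818): z = -9.455
  (0, 2): z = -10

The LP has an optimal solution: (0, 2) with z = -10.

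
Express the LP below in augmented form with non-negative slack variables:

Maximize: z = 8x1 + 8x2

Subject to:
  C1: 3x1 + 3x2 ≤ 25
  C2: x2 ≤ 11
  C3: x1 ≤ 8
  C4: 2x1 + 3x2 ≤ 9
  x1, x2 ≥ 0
max z = 8x1 + 8x2

s.t.
  3x1 + 3x2 + s1 = 25
  x2 + s2 = 11
  x1 + s3 = 8
  2x1 + 3x2 + s4 = 9
  x1, x2, s1, s2, s3, s4 ≥ 0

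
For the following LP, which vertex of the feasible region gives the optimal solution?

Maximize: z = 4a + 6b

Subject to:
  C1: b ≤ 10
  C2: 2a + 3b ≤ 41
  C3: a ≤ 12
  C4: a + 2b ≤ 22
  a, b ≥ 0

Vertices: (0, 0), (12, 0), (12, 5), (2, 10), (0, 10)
Evaluating z = 4a + 6b at each vertex:
  (0, 0): z = 0
  (12, 0): z = 48
  (12, 5): z = 78
  (2, 10): z = 68
  (0, 10): z = 60

The largest value is z = 78, attained at (12, 5).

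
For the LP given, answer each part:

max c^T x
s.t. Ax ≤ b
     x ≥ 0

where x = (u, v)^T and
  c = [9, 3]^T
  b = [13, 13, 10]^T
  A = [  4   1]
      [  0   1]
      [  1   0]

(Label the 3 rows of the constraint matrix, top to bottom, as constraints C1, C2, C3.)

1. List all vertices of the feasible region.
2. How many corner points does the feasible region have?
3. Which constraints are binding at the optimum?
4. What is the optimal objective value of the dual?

1. (0, 0), (3.25, 0), (0, 13)
2. 3
3. C1, C2, u ≥ 0
4. 39 (by strong duality, equal to the primal optimum)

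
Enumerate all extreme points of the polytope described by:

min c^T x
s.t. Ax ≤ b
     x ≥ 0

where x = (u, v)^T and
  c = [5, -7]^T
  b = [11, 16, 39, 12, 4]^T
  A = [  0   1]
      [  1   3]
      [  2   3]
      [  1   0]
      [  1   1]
Each vertex is the intersection of two constraint boundaries that also satisfies all remaining constraints:
  u = 0 and v = 0 → (0, 0)
  u + v = 4 and v = 0 → (4, 0)
  u + v = 4 and u = 0 → (0, 4)

Vertices: (0, 0), (4, 0), (0, 4)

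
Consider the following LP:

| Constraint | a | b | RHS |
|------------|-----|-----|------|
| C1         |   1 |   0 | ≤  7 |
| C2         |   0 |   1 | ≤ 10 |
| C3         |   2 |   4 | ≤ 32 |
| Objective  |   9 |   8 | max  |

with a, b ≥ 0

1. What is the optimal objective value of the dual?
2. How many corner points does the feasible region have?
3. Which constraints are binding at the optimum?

1. 99 (by strong duality, equal to the primal optimum)
2. 4
3. C1, C3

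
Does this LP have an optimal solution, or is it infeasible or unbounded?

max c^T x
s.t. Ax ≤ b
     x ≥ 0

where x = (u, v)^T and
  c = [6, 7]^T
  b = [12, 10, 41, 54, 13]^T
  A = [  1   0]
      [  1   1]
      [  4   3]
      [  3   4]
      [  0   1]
The point (0, 10) satisfies every constraint, so the LP is feasible; the constraints give u ≤ 12 and v ≤ 13, which with u, v ≥ 0 keep the feasible region inside a bounded box. A feasible, bounded LP attains a finite optimum at a vertex.

Evaluating z = 6u + 7v at each vertex:
  (0, 0): z = 0
  (10, 0): z = 60
  (0, 10): z = 70

The LP has an optimal solution: (0, 10) with z = 70.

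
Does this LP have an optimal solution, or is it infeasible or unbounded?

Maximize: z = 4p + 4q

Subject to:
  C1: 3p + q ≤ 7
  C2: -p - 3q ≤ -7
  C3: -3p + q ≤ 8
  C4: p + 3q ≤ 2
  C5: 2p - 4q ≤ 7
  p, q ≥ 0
C4 requires p + 3q ≤ 2, while C2 (-p - 3q ≤ -7) is equivalent to p + 3q ≥ 7. Together they would need 7 ≤ p + 3q ≤ 2, which is impossible since 7 > 2. No point satisfies all constraints.

The feasible region is empty; the LP is infeasible.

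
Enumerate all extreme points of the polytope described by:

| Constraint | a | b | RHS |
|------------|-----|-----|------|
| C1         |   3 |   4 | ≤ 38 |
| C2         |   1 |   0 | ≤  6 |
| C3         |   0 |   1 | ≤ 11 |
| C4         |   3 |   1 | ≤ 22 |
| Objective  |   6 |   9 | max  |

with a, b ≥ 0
Each vertex is the intersection of two constraint boundaries that also satisfies all remaining constraints:
  a = 0 and b = 0 → (0, 0)
  a = 6 and b = 0 → (6, 0)
  a = 6 and 3a + b = 22 → (6, 4)
  3a + 4b = 38 and 3a + b = 22 → (5.556, 5.333)
  3a + 4b = 38 and a = 0 → (0, 9.5)

Vertices: (0, 0), (6, 0), (6, 4), (5.556, 5.333), (0, 9.5)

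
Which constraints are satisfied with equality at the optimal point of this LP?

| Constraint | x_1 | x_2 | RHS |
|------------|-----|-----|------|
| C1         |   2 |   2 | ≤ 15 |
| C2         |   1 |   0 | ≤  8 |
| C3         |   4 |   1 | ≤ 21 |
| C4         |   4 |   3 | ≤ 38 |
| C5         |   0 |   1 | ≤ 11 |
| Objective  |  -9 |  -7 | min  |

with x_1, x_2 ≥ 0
Optimal: x_1 = 4.5, x_2 = 3
Slack at optimum:
  C1: slack = 0 (binding)
  C2: slack = 3.5
  C3: slack = 0 (binding)
  C4: slack = 11
  C5: slack = 8
  x_1 ≥ 0: x_1 = 4.5
  x_2 ≥ 0: x_2 = 3
Binding constraints: C1, C3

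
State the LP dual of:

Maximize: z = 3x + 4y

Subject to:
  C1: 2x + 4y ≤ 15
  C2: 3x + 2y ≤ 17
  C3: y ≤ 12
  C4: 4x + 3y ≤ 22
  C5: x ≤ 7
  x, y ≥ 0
Minimize: z = 15y1 + 17y2 + 12y3 + 22y4 + 7y5

Subject to:
  C1: -2y1 - 3y2 - 4y4 - y5 ≤ -3
  C2: -4y1 - 2y2 - y3 - 3y4 ≤ -4
  y1, y2, y3, y4, y5 ≥ 0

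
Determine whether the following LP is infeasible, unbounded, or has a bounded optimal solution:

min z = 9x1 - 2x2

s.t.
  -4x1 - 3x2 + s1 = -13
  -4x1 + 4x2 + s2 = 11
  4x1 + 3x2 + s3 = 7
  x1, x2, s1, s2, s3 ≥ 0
The row 4x1 + 3x2 + s3 = 7 with s3 ≥ 0 requires 4x1 + 3x2 ≤ 7, while the row -4x1 - 3x2 + s1 = -13 with s1 ≥ 0 is equivalent to 4x1 + 3x2 ≥ 13. Together they would need 13 ≤ 4x1 + 3x2 ≤ 7, which is impossible since 13 > 7. No point satisfies all constraints.

The feasible region is empty; the LP is infeasible.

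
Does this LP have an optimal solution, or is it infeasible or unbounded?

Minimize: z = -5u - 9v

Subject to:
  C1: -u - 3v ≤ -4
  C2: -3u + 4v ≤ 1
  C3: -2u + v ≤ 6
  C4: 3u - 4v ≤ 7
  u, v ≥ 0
Feasible point: (1, 1) satisfies every constraint, so the LP is feasible.
Direction d = (4, 3): for each constraint row a, a·d ≤ 0 —
  (-1)(4) + (-3)(3) = -13 ≤ 0
  (-3)(4) + (4)(3) = 0 ≤ 0
  (-2)(4) + (1)(3) = -5 ≤ 0
  (3)(4) + (-4)(3) = 0 ≤ 0
and d ≥ 0, so (1, 1) + t·d stays feasible for every t ≥ 0. Along this ray z = -5u - 9v changes by -47 per unit t, so z → −∞.

The LP is unbounded; z can be made arbitrarily small.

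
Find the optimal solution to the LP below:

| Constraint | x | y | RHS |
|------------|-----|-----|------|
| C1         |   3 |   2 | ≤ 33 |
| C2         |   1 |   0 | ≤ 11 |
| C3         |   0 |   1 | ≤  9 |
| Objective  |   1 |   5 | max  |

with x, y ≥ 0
Each vertex is the intersection of two constraint boundaries that also satisfies all remaining constraints:
  x = 0 and y = 0 → (0, 0)
  3x + 2y = 33 and x = 11 → (11, 0)
  3x + 2y = 33 and y = 9 → (5, 9)
  y = 9 and x = 0 → (0, 9)

Evaluating z = x + 5y at each vertex:
  (0, 0): z = 0
  (11, 0): z = 11
  (5, 9): z = 50
  (0, 9): z = 45

The maximum is at (5, 9) with z = 50.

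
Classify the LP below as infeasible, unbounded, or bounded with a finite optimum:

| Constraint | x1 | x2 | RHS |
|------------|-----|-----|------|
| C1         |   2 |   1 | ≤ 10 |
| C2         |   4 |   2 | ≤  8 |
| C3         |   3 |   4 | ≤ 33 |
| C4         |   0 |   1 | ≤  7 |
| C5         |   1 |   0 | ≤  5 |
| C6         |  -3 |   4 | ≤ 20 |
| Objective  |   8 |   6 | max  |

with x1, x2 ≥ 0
The point (0, 4) satisfies every constraint, so the LP is feasible; the constraints give x1 ≤ 5 and x2 ≤ 7, which with x1, x2 ≥ 0 keep the feasible region inside a bounded box. A feasible, bounded LP attains a finite optimum at a vertex.

Evaluating z = 8x1 + 6x2 at each vertex:
  (0, 0): z = 0
  (2, 0): z = 16
  (0, 4): z = 24

The LP has an optimal solution: (0, 4) with z = 24.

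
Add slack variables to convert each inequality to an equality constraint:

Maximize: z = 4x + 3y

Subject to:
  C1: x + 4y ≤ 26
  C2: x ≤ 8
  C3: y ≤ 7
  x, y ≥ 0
max z = 4x + 3y

s.t.
  x + 4y + s1 = 26
  x + s2 = 8
  y + s3 = 7
  x, y, s1, s2, s3 ≥ 0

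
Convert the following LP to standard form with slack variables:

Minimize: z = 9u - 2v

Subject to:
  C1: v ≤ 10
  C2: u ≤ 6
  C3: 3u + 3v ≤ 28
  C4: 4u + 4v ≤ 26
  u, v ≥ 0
min z = 9u - 2v

s.t.
  v + s1 = 10
  u + s2 = 6
  3u + 3v + s3 = 28
  4u + 4v + s4 = 26
  u, v, s1, s2, s3, s4 ≥ 0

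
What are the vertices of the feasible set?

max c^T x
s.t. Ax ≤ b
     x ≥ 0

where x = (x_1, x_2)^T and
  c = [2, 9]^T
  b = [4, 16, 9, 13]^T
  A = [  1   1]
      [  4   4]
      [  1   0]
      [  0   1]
Each vertex is the intersection of two constraint boundaries that also satisfies all remaining constraints:
  x_1 = 0 and x_2 = 0 → (0, 0)
  x_1 + x_2 = 4 and x_2 = 0 → (4, 0)
  x_1 + x_2 = 4 and x_1 = 0 → (0, 4)

Vertices: (0, 0), (4, 0), (0, 4)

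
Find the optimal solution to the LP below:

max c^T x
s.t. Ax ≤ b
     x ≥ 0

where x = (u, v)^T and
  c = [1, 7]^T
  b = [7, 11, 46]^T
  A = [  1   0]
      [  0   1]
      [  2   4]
u = 1, v = 11, z = 78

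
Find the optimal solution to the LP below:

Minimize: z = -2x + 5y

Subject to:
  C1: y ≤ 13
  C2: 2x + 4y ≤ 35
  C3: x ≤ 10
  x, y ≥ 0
Each vertex is the intersection of two constraint boundaries that also satisfies all remaining constraints:
  x = 0 and y = 0 → (0, 0)
  x = 10 and y = 0 → (10, 0)
  2x + 4y = 35 and x = 10 → (10, 3.75)
  2x + 4y = 35 and x = 0 → (0, 8.75)

Evaluating z = -2x + 5y at each vertex:
  (0, 0): z = 0
  (10, 0): z = -20
  (10, 3.75): z = -1.25
  (0, 8.75): z = 43.75

The minimum is at (10, 0) with z = -20.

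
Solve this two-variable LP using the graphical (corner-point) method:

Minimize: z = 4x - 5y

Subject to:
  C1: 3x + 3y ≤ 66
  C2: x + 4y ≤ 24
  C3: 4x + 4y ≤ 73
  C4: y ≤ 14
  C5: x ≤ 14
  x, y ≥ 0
Each vertex is the intersection of two constraint boundaries that also satisfies all remaining constraints:
  x = 0 and y = 0 → (0, 0)
  x = 14 and y = 0 → (14, 0)
  x + 4y = 24 and x = 14 → (14, 2.5)
  x + 4y = 24 and x = 0 → (0, 6)

Evaluating z = 4x - 5y at each vertex:
  (0, 0): z = 0
  (14, 0): z = 56
  (14, 2.5): z = 43.5
  (0, 6): z = -30

The minimum is at (0, 6) with z = -30.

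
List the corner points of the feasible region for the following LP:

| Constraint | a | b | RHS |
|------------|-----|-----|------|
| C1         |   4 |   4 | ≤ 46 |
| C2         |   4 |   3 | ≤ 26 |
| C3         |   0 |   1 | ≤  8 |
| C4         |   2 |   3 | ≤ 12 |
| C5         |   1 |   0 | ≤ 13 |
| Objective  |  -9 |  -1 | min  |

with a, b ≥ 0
Each vertex is the intersection of two constraint boundaries that also satisfies all remaining constraints:
  a = 0 and b = 0 → (0, 0)
  2a + 3b = 12 and b = 0 → (6, 0)
  2a + 3b = 12 and a = 0 → (0, 4)

Vertices: (0, 0), (6, 0), (0, 4)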